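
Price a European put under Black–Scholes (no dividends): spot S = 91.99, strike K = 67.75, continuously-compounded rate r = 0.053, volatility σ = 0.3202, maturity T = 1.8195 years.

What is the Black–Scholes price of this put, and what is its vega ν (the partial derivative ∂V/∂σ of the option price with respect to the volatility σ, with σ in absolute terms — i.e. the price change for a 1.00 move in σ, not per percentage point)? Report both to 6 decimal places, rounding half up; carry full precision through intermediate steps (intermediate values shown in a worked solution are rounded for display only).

price = 3.035462
ν = 25.630860

σ√T = 0.3202·√1.8195 = 0.431914
d₁ = (ln(S/K) + (r+σ²/2)T) / (σ√T) = (ln(91.99/67.75) + (0.053+0.3202²/2)·1.8195) / 0.431914 = (0.305855 + 0.189708) / 0.431914 = 1.147367
d₂ = d₁ − σ√T = 1.147367 − 0.431914 = 0.715453
e^{−rT} = e^{−0.053·1.8195} = 0.908070
N(−d₁) = 0.125615,  N(−d₂) = 0.237165
Put price V = K·e^{−rT}·N(−d₂) − S·N(−d₁) = 14.590792 − 11.555330 = 3.035462
φ(d₁) = (1/√(2π))·e^{−d₁²/2} = 0.206560
ν = S·φ(d₁)·√T = 25.630860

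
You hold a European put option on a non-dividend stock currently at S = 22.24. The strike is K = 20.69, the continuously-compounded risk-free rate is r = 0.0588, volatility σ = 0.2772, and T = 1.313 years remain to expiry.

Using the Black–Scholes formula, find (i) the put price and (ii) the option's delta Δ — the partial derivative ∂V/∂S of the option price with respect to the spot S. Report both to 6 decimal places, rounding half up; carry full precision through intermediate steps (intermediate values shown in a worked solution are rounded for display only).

σ√T = 0.2772·√1.313 = 0.317633
d₁ = (ln(S/K) + (r+σ²/2)T) / (σ√T) = (ln(22.24/20.69) + (0.0588+0.2772²/2)·1.313) / 0.317633 = (0.072242 + 0.127650) / 0.317633 = 0.629317
d₂ = d₁ − σ√T = 0.629317 − 0.317633 = 0.311684
e^{−rT} = e^{−0.0588·1.313} = 0.925701
N(−d₁) = 0.264571,  N(−d₂) = 0.377640
Put price V = K·e^{−rT}·N(−d₂) − S·N(−d₁) = 7.232852 − 5.884056 = 1.348795
Δ = −N(−d₁) = -0.264571

price = 1.348795
Δ = -0.264571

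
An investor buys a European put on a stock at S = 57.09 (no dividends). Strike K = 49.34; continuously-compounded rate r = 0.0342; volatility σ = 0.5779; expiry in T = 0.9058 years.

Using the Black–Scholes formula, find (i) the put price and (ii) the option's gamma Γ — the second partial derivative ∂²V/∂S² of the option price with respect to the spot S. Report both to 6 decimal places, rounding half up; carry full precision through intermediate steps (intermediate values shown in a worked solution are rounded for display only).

price = 7.306807
Γ = 0.010634

σ√T = 0.5779·√0.9058 = 0.550008
d₁ = (ln(S/K) + (r+σ²/2)T) / (σ√T) = (ln(57.09/49.34) + (0.0342+0.5779²/2)·0.9058) / 0.550008 = (0.145894 + 0.182233) / 0.550008 = 0.596585
d₂ = d₁ − σ√T = 0.596585 − 0.550008 = 0.046577
e^{−rT} = e^{−0.0342·0.9058} = 0.969497
N(−d₁) = 0.275392,  N(−d₂) = 0.481425
Put price V = K·e^{−rT}·N(−d₂) − S·N(−d₁) = 23.028947 − 15.722140 = 7.306807
φ(d₁) = (1/√(2π))·e^{−d₁²/2} = 0.333906
Γ = φ(d₁) / (S·σ·√T) = 0.010634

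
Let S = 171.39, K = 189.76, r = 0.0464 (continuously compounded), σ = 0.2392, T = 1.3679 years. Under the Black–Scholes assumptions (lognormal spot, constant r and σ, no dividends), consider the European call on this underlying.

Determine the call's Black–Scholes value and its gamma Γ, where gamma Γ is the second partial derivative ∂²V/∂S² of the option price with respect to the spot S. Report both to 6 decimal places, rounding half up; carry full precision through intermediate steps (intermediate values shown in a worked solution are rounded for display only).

price = 16.270189
Γ = 0.008320

σ√T = 0.2392·√1.3679 = 0.279762
d₁ = (ln(S/K) + (r+σ²/2)T) / (σ√T) = (ln(171.39/189.76) + (0.0464+0.2392²/2)·1.3679) / 0.279762 = (-0.101818 + 0.102604) / 0.279762 = 0.002807
d₂ = d₁ − σ√T = 0.002807 − 0.279762 = -0.276954
e^{−rT} = e^{−0.0464·1.3679} = 0.938502
N(d₁) = 0.501120,  N(d₂) = 0.390908
Call price V = S·N(d₁) − K·e^{−rT}·N(d₂) = 85.886961 − 69.616772 = 16.270189
φ(d₁) = (1/√(2π))·e^{−d₁²/2} = 0.398941
Γ = φ(d₁) / (S·σ·√T) = 0.008320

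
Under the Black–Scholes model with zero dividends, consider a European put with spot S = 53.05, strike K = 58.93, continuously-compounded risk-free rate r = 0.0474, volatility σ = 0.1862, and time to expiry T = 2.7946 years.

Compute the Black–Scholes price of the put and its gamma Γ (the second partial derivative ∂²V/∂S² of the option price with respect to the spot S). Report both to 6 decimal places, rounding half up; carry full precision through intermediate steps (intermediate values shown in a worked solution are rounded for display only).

σ√T = 0.1862·√2.7946 = 0.311272
d₁ = (ln(S/K) + (r+σ²/2)T) / (σ√T) = (ln(53.05/58.93) + (0.0474+0.1862²/2)·2.7946) / 0.311272 = (-0.105115 + 0.180909) / 0.311272 = 0.243497
d₂ = d₁ − σ√T = 0.243497 − 0.311272 = -0.067775
e^{−rT} = e^{−0.0474·2.7946} = 0.875934
N(−d₁) = 0.403810,  N(−d₂) = 0.527018
Put price V = K·e^{−rT}·N(−d₂) − S·N(−d₁) = 27.204024 − 21.422137 = 5.781887
φ(d₁) = (1/√(2π))·e^{−d₁²/2} = 0.387289
Γ = φ(d₁) / (S·σ·√T) = 0.023454

price = 5.781887
Γ = 0.023454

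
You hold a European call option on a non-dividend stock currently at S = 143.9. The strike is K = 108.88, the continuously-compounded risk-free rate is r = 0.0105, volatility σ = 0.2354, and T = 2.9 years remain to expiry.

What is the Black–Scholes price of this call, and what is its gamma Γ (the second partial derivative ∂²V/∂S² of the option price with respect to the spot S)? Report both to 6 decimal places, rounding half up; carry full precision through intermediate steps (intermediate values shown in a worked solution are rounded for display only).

price = 44.456270
Γ = 0.004312

σ√T = 0.2354·√2.9 = 0.400872
d₁ = (ln(S/K) + (r+σ²/2)T) / (σ√T) = (ln(143.9/108.88) + (0.0105+0.2354²/2)·2.9) / 0.400872 = (0.278872 + 0.110799) / 0.400872 = 0.972060
d₂ = d₁ − σ√T = 0.972060 − 0.400872 = 0.571188
e^{−rT} = e^{−0.0105·2.9} = 0.970009
N(d₁) = 0.834490,  N(d₂) = 0.716064
Call price V = S·N(d₁) − K·e^{−rT}·N(d₂) = 120.083055 − 75.626785 = 44.456270
φ(d₁) = (1/√(2π))·e^{−d₁²/2} = 0.248730
Γ = φ(d₁) / (S·σ·√T) = 0.004312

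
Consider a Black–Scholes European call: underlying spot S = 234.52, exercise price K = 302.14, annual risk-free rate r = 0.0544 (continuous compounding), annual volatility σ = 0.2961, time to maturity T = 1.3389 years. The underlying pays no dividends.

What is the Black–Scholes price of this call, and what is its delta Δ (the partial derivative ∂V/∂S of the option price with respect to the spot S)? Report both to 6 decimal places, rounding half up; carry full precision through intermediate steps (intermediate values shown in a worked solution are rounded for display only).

price = 16.550535
Δ = 0.361088

σ√T = 0.2961·√1.3389 = 0.342620
d₁ = (ln(S/K) + (r+σ²/2)T) / (σ√T) = (ln(234.52/302.14) + (0.0544+0.2961²/2)·1.3389) / 0.342620 = (-0.253350 + 0.131530) / 0.342620 = -0.355552
d₂ = d₁ − σ√T = -0.355552 − 0.342620 = -0.698172
e^{−rT} = e^{−0.0544·1.3389} = 0.929753
N(d₁) = 0.361088,  N(d₂) = 0.242535
Call price V = S·N(d₁) − K·e^{−rT}·N(d₂) = 84.682337 − 68.131802 = 16.550535
Δ = N(d₁) = 0.361088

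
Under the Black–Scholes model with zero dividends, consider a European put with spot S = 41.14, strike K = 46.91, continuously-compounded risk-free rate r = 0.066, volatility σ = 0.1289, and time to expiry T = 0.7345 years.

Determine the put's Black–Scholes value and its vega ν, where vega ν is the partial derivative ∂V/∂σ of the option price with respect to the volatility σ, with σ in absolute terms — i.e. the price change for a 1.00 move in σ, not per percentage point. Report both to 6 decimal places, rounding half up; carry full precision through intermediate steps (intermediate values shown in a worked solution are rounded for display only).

price = 4.171731
ν = 11.055367

σ√T = 0.1289·√0.7345 = 0.110471
d₁ = (ln(S/K) + (r+σ²/2)T) / (σ√T) = (ln(41.14/46.91) + (0.066+0.1289²/2)·0.7345) / 0.110471 = (-0.131250 + 0.054579) / 0.110471 = -0.694037
d₂ = d₁ − σ√T = -0.694037 − 0.110471 = -0.804508
e^{−rT} = e^{−0.066·0.7345} = 0.952679
N(−d₁) = 0.756170,  N(−d₂) = 0.789448
Put price V = K·e^{−rT}·N(−d₂) − S·N(−d₁) = 35.280585 − 31.108854 = 4.171731
φ(d₁) = (1/√(2π))·e^{−d₁²/2} = 0.313554
ν = S·φ(d₁)·√T = 11.055367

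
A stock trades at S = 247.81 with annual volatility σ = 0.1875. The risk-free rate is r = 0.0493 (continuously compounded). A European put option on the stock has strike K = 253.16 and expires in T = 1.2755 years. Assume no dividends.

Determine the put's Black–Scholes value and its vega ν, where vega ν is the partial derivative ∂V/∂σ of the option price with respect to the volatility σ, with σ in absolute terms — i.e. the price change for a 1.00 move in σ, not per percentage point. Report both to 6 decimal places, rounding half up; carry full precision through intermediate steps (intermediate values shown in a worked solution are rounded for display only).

σ√T = 0.1875·√1.2755 = 0.211759
d₁ = (ln(S/K) + (r+σ²/2)T) / (σ√T) = (ln(247.81/253.16) + (0.0493+0.1875²/2)·1.2755) / 0.211759 = (-0.021359 + 0.085303) / 0.211759 = 0.301965
d₂ = d₁ − σ√T = 0.301965 − 0.211759 = 0.090206
e^{−rT} = e^{−0.0493·1.2755} = 0.939054
N(−d₁) = 0.381340,  N(−d₂) = 0.464062
Put price V = K·e^{−rT}·N(−d₂) − S·N(−d₁) = 110.321858 − 94.499745 = 15.822113
φ(d₁) = (1/√(2π))·e^{−d₁²/2} = 0.381162
ν = S·φ(d₁)·√T = 106.676576

price = 15.822113
ν = 106.676576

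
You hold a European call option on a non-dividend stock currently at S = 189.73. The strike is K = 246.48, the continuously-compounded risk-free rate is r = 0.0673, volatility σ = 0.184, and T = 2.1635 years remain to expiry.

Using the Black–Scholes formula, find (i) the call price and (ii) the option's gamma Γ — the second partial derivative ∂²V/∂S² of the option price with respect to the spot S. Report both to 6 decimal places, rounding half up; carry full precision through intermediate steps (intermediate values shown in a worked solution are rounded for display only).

σ√T = 0.184·√2.1635 = 0.270643
d₁ = (ln(S/K) + (r+σ²/2)T) / (σ√T) = (ln(189.73/246.48) + (0.0673+0.184²/2)·2.1635) / 0.270643 = (-0.261679 + 0.182227) / 0.270643 = -0.293566
d₂ = d₁ − σ√T = -0.293566 − 0.270643 = -0.564209
e^{−rT} = e^{−0.0673·2.1635} = 0.864500
N(d₁) = 0.384545,  N(d₂) = 0.286306
Call price V = S·N(d₁) − K·e^{−rT}·N(d₂) = 72.959659 − 61.006661 = 11.952998
φ(d₁) = (1/√(2π))·e^{−d₁²/2} = 0.382117
Γ = φ(d₁) / (S·σ·√T) = 0.007442

price = 11.952998
Γ = 0.007442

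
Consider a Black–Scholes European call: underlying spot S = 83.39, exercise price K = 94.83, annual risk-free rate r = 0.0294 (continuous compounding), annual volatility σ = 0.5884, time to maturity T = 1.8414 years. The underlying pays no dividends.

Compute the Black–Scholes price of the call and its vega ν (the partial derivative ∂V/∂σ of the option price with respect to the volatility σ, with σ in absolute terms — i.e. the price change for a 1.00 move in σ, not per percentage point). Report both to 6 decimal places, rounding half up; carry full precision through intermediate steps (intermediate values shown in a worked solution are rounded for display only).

σ√T = 0.5884·√1.8414 = 0.798448
d₁ = (ln(S/K) + (r+σ²/2)T) / (σ√T) = (ln(83.39/94.83) + (0.0294+0.5884²/2)·1.8414) / 0.798448 = (-0.128557 + 0.372897) / 0.798448 = 0.306018
d₂ = d₁ − σ√T = 0.306018 − 0.798448 = -0.492430
e^{−rT} = e^{−0.0294·1.8414} = 0.947302
N(d₁) = 0.620205,  N(d₂) = 0.311208
Call price V = S·N(d₁) − K·e^{−rT}·N(d₂) = 51.718855 − 27.956610 = 23.762245
φ(d₁) = (1/√(2π))·e^{−d₁²/2} = 0.380693
ν = S·φ(d₁)·√T = 43.078733

price = 23.762245
ν = 43.078733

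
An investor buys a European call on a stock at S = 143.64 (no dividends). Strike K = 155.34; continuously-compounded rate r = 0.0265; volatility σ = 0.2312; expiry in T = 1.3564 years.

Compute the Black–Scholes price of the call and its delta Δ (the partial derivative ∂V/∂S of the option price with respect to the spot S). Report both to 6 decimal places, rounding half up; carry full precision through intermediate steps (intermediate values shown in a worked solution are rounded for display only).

σ√T = 0.2312·√1.3564 = 0.269266
d₁ = (ln(S/K) + (r+σ²/2)T) / (σ√T) = (ln(143.64/155.34) + (0.0265+0.2312²/2)·1.3564) / 0.269266 = (-0.078306 + 0.072197) / 0.269266 = -0.022689
d₂ = d₁ − σ√T = -0.022689 − 0.269266 = -0.291955
e^{−rT} = e^{−0.0265·1.3564} = 0.964694
N(d₁) = 0.490949,  N(d₂) = 0.385160
Call price V = S·N(d₁) − K·e^{−rT}·N(d₂) = 70.519941 − 57.718426 = 12.801515
Δ = N(d₁) = 0.490949

price = 12.801515
Δ = 0.490949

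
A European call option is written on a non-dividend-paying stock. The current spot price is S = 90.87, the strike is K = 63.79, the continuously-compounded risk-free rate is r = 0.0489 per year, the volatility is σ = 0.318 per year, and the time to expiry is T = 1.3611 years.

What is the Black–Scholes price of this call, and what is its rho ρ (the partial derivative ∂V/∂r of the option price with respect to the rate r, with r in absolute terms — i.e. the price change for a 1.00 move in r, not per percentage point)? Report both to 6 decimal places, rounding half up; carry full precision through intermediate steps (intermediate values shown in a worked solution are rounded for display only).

price = 32.922870
ρ = 67.289435

σ√T = 0.318·√1.3611 = 0.370998
d₁ = (ln(S/K) + (r+σ²/2)T) / (σ√T) = (ln(90.87/63.79) + (0.0489+0.318²/2)·1.3611) / 0.370998 = (0.353833 + 0.135378) / 0.370998 = 1.318634
d₂ = d₁ − σ√T = 1.318634 − 0.370998 = 0.947635
e^{−rT} = e^{−0.0489·1.3611} = 0.935609
N(d₁) = 0.906354,  N(d₂) = 0.828342
Call price V = S·N(d₁) − K·e^{−rT}·N(d₂) = 82.360410 − 49.437540 = 32.922870
ρ = K·T·e^{−rT}·N(d₂) = 67.289435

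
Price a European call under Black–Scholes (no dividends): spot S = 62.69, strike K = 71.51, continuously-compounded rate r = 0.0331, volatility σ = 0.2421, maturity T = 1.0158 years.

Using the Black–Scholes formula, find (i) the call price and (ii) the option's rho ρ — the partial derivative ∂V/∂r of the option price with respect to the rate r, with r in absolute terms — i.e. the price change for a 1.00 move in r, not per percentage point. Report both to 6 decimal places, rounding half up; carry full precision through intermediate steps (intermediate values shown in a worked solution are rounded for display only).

price = 3.679537
ρ = 21.088924

σ√T = 0.2421·√1.0158 = 0.244005
d₁ = (ln(S/K) + (r+σ²/2)T) / (σ√T) = (ln(62.69/71.51) + (0.0331+0.2421²/2)·1.0158) / 0.244005 = (-0.131635 + 0.063392) / 0.244005 = -0.279679
d₂ = d₁ − σ√T = -0.279679 − 0.244005 = -0.523684
e^{−rT} = e^{−0.0331·1.0158} = 0.966936
N(d₁) = 0.389862,  N(d₂) = 0.300249
Call price V = S·N(d₁) − K·e^{−rT}·N(d₂) = 24.440439 − 20.760902 = 3.679537
ρ = K·T·e^{−rT}·N(d₂) = 21.088924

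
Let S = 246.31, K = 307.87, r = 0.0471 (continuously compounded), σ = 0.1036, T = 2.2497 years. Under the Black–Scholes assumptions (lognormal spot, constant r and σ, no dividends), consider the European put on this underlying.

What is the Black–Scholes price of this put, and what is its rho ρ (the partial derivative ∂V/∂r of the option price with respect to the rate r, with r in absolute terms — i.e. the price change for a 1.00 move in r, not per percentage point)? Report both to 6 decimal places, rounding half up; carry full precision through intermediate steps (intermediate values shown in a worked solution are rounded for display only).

σ√T = 0.1036·√2.2497 = 0.155390
d₁ = (ln(S/K) + (r+σ²/2)T) / (σ√T) = (ln(246.31/307.87) + (0.0471+0.1036²/2)·2.2497) / 0.155390 = (-0.223087 + 0.118034) / 0.155390 = -0.676061
d₂ = d₁ − σ√T = -0.676061 − 0.155390 = -0.831451
e^{−rT} = e^{−0.0471·2.2497} = 0.899460
N(−d₁) = 0.750499,  N(−d₂) = 0.797140
Put price V = K·e^{−rT}·N(−d₂) − S·N(−d₁) = 220.741502 − 184.855417 = 35.886085
ρ = −K·T·e^{−rT}·N(−d₂) = -496.602157

price = 35.886085
ρ = -496.602157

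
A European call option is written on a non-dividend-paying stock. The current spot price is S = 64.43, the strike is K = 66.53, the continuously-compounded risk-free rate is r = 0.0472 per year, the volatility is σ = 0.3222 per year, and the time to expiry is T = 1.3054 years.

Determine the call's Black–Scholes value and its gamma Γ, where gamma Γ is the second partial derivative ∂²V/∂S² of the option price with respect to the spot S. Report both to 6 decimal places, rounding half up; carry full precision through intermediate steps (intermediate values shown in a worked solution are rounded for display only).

σ√T = 0.3222·√1.3054 = 0.368127
d₁ = (ln(S/K) + (r+σ²/2)T) / (σ√T) = (ln(64.43/66.53) + (0.0472+0.3222²/2)·1.3054) / 0.368127 = (-0.032074 + 0.129374) / 0.368127 = 0.264311
d₂ = d₁ − σ√T = 0.264311 − 0.368127 = -0.103816
e^{−rT} = e^{−0.0472·1.3054} = 0.940245
N(d₁) = 0.604230,  N(d₂) = 0.458658
Call price V = S·N(d₁) − K·e^{−rT}·N(d₂) = 38.930528 − 28.691105 = 10.239423
φ(d₁) = (1/√(2π))·e^{−d₁²/2} = 0.385248
Γ = φ(d₁) / (S·σ·√T) = 0.016243

price = 10.239423
Γ = 0.016243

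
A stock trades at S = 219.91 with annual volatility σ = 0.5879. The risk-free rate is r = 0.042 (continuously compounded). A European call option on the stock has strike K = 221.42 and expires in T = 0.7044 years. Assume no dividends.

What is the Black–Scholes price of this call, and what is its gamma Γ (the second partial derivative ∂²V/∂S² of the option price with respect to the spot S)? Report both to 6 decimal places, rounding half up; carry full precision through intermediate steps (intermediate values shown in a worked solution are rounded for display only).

σ√T = 0.5879·√0.7044 = 0.493416
d₁ = (ln(S/K) + (r+σ²/2)T) / (σ√T) = (ln(219.91/221.42) + (0.042+0.5879²/2)·0.7044) / 0.493416 = (-0.006843 + 0.151314) / 0.493416 = 0.292799
d₂ = d₁ − σ√T = 0.292799 − 0.493416 = -0.200617
e^{−rT} = e^{−0.042·0.7044} = 0.970849
N(d₁) = 0.615162,  N(d₂) = 0.420499
Call price V = S·N(d₁) − K·e^{−rT}·N(d₂) = 135.280258 − 90.392663 = 44.887595
φ(d₁) = (1/√(2π))·e^{−d₁²/2} = 0.382203
Γ = φ(d₁) / (S·σ·√T) = 0.003522

price = 44.887595
Γ = 0.003522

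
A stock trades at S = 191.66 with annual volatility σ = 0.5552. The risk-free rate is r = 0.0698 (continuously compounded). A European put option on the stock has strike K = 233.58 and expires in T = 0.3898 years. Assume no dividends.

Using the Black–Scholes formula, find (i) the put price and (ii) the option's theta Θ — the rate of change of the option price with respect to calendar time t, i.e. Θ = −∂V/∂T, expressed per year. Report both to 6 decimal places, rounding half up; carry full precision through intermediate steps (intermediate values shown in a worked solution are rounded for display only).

price = 50.027473
Θ = -20.458185

σ√T = 0.5552·√0.3898 = 0.346633
d₁ = (ln(S/K) + (r+σ²/2)T) / (σ√T) = (ln(191.66/233.58) + (0.0698+0.5552²/2)·0.3898) / 0.346633 = (-0.197802 + 0.087285) / 0.346633 = -0.318828
d₂ = d₁ − σ√T = -0.318828 − 0.346633 = -0.665461
e^{−rT} = e^{−0.0698·0.3898} = 0.973159
N(−d₁) = 0.625071,  N(−d₂) = 0.747122
Put price V = K·e^{−rT}·N(−d₂) − S·N(−d₁) = 169.828651 − 119.801177 = 50.027473
φ(d₁) = (1/√(2π))·e^{−d₁²/2} = 0.379172
Θ = −S·φ(d₁)·σ/(2√T) + r·K·e^{−rT}·N(−d₂) = −32.312224 + 11.854040 = -20.458185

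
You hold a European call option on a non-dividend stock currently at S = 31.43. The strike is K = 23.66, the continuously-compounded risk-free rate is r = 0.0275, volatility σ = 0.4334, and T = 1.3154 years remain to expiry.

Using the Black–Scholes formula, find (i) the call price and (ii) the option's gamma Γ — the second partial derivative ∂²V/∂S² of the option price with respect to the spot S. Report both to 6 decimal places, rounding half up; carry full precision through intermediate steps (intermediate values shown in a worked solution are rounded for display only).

price = 10.664148
Γ = 0.017145

σ√T = 0.4334·√1.3154 = 0.497070
d₁ = (ln(S/K) + (r+σ²/2)T) / (σ√T) = (ln(31.43/23.66) + (0.0275+0.4334²/2)·1.3154) / 0.497070 = (0.283977 + 0.159713) / 0.497070 = 0.892610
d₂ = d₁ − σ√T = 0.892610 − 0.497070 = 0.395540
e^{−rT} = e^{−0.0275·1.3154} = 0.964473
N(d₁) = 0.813967,  N(d₂) = 0.653778
Call price V = S·N(d₁) − K·e^{−rT}·N(d₂) = 25.582982 − 14.918834 = 10.664148
φ(d₁) = (1/√(2π))·e^{−d₁²/2} = 0.267854
Γ = φ(d₁) / (S·σ·√T) = 0.017145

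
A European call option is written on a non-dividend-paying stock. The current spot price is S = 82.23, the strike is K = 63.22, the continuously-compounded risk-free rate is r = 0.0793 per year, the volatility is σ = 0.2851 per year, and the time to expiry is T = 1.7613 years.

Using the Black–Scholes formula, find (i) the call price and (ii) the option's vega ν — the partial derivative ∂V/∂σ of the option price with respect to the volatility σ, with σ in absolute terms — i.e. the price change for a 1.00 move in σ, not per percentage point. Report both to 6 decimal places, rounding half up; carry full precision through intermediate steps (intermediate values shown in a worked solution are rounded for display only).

σ√T = 0.2851·√1.7613 = 0.378368
d₁ = (ln(S/K) + (r+σ²/2)T) / (σ√T) = (ln(82.23/63.22) + (0.0793+0.2851²/2)·1.7613) / 0.378368 = (0.262899 + 0.211252) / 0.378368 = 1.253151
d₂ = d₁ − σ√T = 1.253151 − 0.378368 = 0.874783
e^{−rT} = e^{−0.0793·1.7613} = 0.869644
N(d₁) = 0.894925,  N(d₂) = 0.809154
Call price V = S·N(d₁) − K·e^{−rT}·N(d₂) = 73.589648 − 44.486407 = 29.103241
φ(d₁) = (1/√(2π))·e^{−d₁²/2} = 0.181930
ν = S·φ(d₁)·√T = 19.854176

price = 29.103241
ν = 19.854176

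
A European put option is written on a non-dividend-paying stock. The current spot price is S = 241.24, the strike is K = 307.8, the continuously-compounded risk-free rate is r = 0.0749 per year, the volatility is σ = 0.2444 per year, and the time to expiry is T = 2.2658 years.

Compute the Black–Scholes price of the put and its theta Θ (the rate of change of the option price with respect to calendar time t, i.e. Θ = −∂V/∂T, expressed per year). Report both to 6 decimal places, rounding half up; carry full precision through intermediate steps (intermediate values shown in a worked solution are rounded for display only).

price = 46.543319
Θ = 4.831678

σ√T = 0.2444·√2.2658 = 0.367885
d₁ = (ln(S/K) + (r+σ²/2)T) / (σ√T) = (ln(241.24/307.8) + (0.0749+0.2444²/2)·2.2658) / 0.367885 = (-0.243658 + 0.237378) / 0.367885 = -0.017070
d₂ = d₁ − σ√T = -0.017070 − 0.367885 = -0.384955
e^{−rT} = e^{−0.0749·2.2658} = 0.843911
N(−d₁) = 0.506810,  N(−d₂) = 0.649865
Put price V = K·e^{−rT}·N(−d₂) − S·N(−d₁) = 168.806086 − 122.262767 = 46.543319
φ(d₁) = (1/√(2π))·e^{−d₁²/2} = 0.398884
Θ = −S·φ(d₁)·σ/(2√T) + r·K·e^{−rT}·N(−d₂) = −7.811897 + 12.643576 = 4.831678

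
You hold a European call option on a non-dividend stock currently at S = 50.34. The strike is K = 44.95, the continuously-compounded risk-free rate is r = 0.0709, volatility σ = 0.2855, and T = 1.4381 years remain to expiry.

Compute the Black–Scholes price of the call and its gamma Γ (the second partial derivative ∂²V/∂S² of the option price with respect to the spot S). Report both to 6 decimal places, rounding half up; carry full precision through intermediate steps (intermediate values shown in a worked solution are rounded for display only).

price = 12.218692
Γ = 0.016811

σ√T = 0.2855·√1.4381 = 0.342374
d₁ = (ln(S/K) + (r+σ²/2)T) / (σ√T) = (ln(50.34/44.95) + (0.0709+0.2855²/2)·1.4381) / 0.342374 = (0.113249 + 0.160571) / 0.342374 = 0.799770
d₂ = d₁ − σ√T = 0.799770 − 0.342374 = 0.457396
e^{−rT} = e^{−0.0709·1.4381} = 0.903065
N(d₁) = 0.788078,  N(d₂) = 0.676307
Call price V = S·N(d₁) − K·e^{−rT}·N(d₂) = 39.671849 − 27.453157 = 12.218692
φ(d₁) = (1/√(2π))·e^{−d₁²/2} = 0.289745
Γ = φ(d₁) / (S·σ·√T) = 0.016811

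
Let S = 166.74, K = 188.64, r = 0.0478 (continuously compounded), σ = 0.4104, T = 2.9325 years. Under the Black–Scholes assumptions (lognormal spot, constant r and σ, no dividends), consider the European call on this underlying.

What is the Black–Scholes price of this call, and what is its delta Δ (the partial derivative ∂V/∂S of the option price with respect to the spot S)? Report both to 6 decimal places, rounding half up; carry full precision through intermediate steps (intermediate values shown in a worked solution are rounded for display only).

price = 46.822805
Δ = 0.646265

σ√T = 0.4104·√2.9325 = 0.702791
d₁ = (ln(S/K) + (r+σ²/2)T) / (σ√T) = (ln(166.74/188.64) + (0.0478+0.4104²/2)·2.9325) / 0.702791 = (-0.123405 + 0.387131) / 0.702791 = 0.375256
d₂ = d₁ − σ√T = 0.375256 − 0.702791 = -0.327535
e^{−rT} = e^{−0.0478·2.9325} = 0.869207
N(d₁) = 0.646265,  N(d₂) = 0.371631
Call price V = S·N(d₁) − K·e^{−rT}·N(d₂) = 107.758212 − 60.935407 = 46.822805
Δ = N(d₁) = 0.646265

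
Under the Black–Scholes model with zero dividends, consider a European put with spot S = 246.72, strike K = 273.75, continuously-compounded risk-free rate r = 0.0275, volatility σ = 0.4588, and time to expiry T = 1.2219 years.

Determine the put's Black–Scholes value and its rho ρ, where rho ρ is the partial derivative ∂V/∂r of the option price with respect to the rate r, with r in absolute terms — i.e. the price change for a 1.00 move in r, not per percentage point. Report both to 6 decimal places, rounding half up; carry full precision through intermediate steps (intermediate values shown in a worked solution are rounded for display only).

price = 60.661223
ρ = -211.073614

σ√T = 0.4588·√1.2219 = 0.507156
d₁ = (ln(S/K) + (r+σ²/2)T) / (σ√T) = (ln(246.72/273.75) + (0.0275+0.4588²/2)·1.2219) / 0.507156 = (-0.103961 + 0.162206) / 0.507156 = 0.114845
d₂ = d₁ − σ√T = 0.114845 − 0.507156 = -0.392310
e^{−rT} = e^{−0.0275·1.2219} = 0.966956
N(−d₁) = 0.454284,  N(−d₂) = 0.652586
Put price V = K·e^{−rT}·N(−d₂) − S·N(−d₁) = 172.742134 − 112.080911 = 60.661223
ρ = −K·T·e^{−rT}·N(−d₂) = -211.073614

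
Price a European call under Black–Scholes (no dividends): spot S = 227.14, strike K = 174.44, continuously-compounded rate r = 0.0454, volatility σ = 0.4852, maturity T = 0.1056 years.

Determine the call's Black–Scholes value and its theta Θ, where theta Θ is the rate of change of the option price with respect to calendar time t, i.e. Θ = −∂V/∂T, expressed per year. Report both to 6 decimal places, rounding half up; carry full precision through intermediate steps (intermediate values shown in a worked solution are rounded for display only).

σ√T = 0.4852·√0.1056 = 0.157671
d₁ = (ln(S/K) + (r+σ²/2)T) / (σ√T) = (ln(227.14/174.44) + (0.0454+0.4852²/2)·0.1056) / 0.157671 = (0.263986 + 0.017224) / 0.157671 = 1.783521
d₂ = d₁ − σ√T = 1.783521 − 0.157671 = 1.625849
e^{−rT} = e^{−0.0454·0.1056} = 0.995217
N(d₁) = 0.962749,  N(d₂) = 0.948009
Call price V = S·N(d₁) − K·e^{−rT}·N(d₂) = 218.678855 − 164.579786 = 54.099069
φ(d₁) = (1/√(2π))·e^{−d₁²/2} = 0.081316
Θ = −S·φ(d₁)·σ/(2√T) − r·K·e^{−rT}·N(d₂) = −13.788876 − 7.471922 = -21.260799

price = 54.099069
Θ = -21.260799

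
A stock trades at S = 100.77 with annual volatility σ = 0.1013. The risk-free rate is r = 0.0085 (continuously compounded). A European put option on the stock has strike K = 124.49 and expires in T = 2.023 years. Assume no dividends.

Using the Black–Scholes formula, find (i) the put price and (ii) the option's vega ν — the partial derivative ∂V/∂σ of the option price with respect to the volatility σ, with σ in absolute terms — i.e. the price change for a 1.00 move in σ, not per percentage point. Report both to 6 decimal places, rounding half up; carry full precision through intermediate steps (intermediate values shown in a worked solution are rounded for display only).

σ√T = 0.1013·√2.023 = 0.144081
d₁ = (ln(S/K) + (r+σ²/2)T) / (σ√T) = (ln(100.77/124.49) + (0.0085+0.1013²/2)·2.023) / 0.144081 = (-0.211385 + 0.027575) / 0.144081 = -1.275735
d₂ = d₁ − σ√T = -1.275735 − 0.144081 = -1.419817
e^{−rT} = e^{−0.0085·2.023} = 0.982951
N(−d₁) = 0.898975,  N(−d₂) = 0.922169
Put price V = K·e^{−rT}·N(−d₂) − S·N(−d₁) = 112.843691 − 90.589755 = 22.253936
φ(d₁) = (1/√(2π))·e^{−d₁²/2} = 0.176808
ν = S·φ(d₁)·√T = 25.341483

price = 22.253936
ν = 25.341483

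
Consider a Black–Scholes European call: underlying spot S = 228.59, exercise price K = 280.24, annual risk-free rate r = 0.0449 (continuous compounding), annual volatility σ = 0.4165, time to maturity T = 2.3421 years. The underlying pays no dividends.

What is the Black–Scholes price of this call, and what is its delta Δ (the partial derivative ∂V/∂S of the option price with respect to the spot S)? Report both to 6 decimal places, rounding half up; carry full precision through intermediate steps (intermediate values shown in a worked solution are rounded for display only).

σ√T = 0.4165·√2.3421 = 0.637408
d₁ = (ln(S/K) + (r+σ²/2)T) / (σ√T) = (ln(228.59/280.24) + (0.0449+0.4165²/2)·2.3421) / 0.637408 = (-0.203716 + 0.308305) / 0.637408 = 0.164084
d₂ = d₁ − σ√T = 0.164084 − 0.637408 = -0.473324
e^{−rT} = e^{−0.0449·2.3421} = 0.900180
N(d₁) = 0.565168,  N(d₂) = 0.317991
Call price V = S·N(d₁) − K·e^{−rT}·N(d₂) = 129.191650 − 80.218468 = 48.973181
Δ = N(d₁) = 0.565168

price = 48.973181
Δ = 0.565168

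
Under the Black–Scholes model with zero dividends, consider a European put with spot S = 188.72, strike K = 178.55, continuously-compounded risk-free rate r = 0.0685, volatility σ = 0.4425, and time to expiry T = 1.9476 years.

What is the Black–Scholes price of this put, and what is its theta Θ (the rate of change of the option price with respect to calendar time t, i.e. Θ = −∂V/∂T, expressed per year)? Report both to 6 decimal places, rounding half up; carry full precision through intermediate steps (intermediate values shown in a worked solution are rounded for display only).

price = 27.465201
Θ = -4.517891

σ√T = 0.4425·√1.9476 = 0.617537
d₁ = (ln(S/K) + (r+σ²/2)T) / (σ√T) = (ln(188.72/178.55) + (0.0685+0.4425²/2)·1.9476) / 0.617537 = (0.055396 + 0.324087) / 0.617537 = 0.614509
d₂ = d₁ − σ√T = 0.614509 − 0.617537 = -0.003028
e^{−rT} = e^{−0.0685·1.9476} = 0.875106
N(−d₁) = 0.269439,  N(−d₂) = 0.501208
Put price V = K·e^{−rT}·N(−d₂) − S·N(−d₁) = 78.313797 − 50.848596 = 27.465201
φ(d₁) = (1/√(2π))·e^{−d₁²/2} = 0.330301
Θ = −S·φ(d₁)·σ/(2√T) + r·K·e^{−rT}·N(−d₂) = −9.882387 + 5.364495 = -4.517891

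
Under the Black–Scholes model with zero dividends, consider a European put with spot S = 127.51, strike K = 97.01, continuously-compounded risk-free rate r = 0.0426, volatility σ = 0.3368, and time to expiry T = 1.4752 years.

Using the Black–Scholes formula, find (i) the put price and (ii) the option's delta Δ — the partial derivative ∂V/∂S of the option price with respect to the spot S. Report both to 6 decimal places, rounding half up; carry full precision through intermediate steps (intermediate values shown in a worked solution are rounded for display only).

σ√T = 0.3368·√1.4752 = 0.409070
d₁ = (ln(S/K) + (r+σ²/2)T) / (σ√T) = (ln(127.51/97.01) + (0.0426+0.3368²/2)·1.4752) / 0.409070 = (0.273381 + 0.146513) / 0.409070 = 1.026459
d₂ = d₁ − σ√T = 1.026459 − 0.409070 = 0.617389
e^{−rT} = e^{−0.0426·1.4752} = 0.939090
N(−d₁) = 0.152338,  N(−d₂) = 0.268489
Put price V = K·e^{−rT}·N(−d₂) − S·N(−d₁) = 24.459676 − 19.424583 = 5.035092
Δ = −N(−d₁) = -0.152338

price = 5.035092
Δ = -0.152338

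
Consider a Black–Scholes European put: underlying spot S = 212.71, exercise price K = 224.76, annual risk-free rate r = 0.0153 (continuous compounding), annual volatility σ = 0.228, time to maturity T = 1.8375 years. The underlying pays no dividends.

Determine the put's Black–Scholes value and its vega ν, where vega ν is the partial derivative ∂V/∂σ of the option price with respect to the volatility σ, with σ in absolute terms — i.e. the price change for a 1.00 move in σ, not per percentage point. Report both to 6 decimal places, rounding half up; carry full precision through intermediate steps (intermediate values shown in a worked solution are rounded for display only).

σ√T = 0.228·√1.8375 = 0.309064
d₁ = (ln(S/K) + (r+σ²/2)T) / (σ√T) = (ln(212.71/224.76) + (0.0153+0.228²/2)·1.8375) / 0.309064 = (-0.055103 + 0.075874) / 0.309064 = 0.067205
d₂ = d₁ − σ√T = 0.067205 − 0.309064 = -0.241859
e^{−rT} = e^{−0.0153·1.8375} = 0.972278
N(−d₁) = 0.473209,  N(−d₂) = 0.595555
Put price V = K·e^{−rT}·N(−d₂) − S·N(−d₁) = 130.146206 − 100.656349 = 29.489857
φ(d₁) = (1/√(2π))·e^{−d₁²/2} = 0.398042
ν = S·φ(d₁)·√T = 114.770666

price = 29.489857
ν = 114.770666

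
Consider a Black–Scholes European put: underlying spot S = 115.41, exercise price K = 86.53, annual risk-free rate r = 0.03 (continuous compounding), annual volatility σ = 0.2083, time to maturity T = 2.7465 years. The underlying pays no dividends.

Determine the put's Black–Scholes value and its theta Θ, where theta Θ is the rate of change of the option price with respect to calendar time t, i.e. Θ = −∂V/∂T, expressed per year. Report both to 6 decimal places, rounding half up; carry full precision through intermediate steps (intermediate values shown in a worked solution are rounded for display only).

price = 2.372663
Θ = -0.892303

σ√T = 0.2083·√2.7465 = 0.345207
d₁ = (ln(S/K) + (r+σ²/2)T) / (σ√T) = (ln(115.41/86.53) + (0.03+0.2083²/2)·2.7465) / 0.345207 = (0.288000 + 0.141979) / 0.345207 = 1.245569
d₂ = d₁ − σ√T = 1.245569 − 0.345207 = 0.900362
e^{−rT} = e^{−0.03·2.7465} = 0.920908
N(−d₁) = 0.106461,  N(−d₂) = 0.183964
Put price V = K·e^{−rT}·N(−d₂) − S·N(−d₁) = 14.659365 − 12.286702 = 2.372663
φ(d₁) = (1/√(2π))·e^{−d₁²/2} = 0.183662
Θ = −S·φ(d₁)·σ/(2√T) + r·K·e^{−rT}·N(−d₂) = −1.332084 + 0.439781 = -0.892303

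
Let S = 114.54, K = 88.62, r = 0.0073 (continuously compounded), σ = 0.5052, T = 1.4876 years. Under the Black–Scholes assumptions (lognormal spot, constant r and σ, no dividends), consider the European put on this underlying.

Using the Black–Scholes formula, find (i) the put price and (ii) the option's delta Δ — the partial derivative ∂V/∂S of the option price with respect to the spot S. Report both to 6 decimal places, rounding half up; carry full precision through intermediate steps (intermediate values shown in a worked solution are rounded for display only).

price = 13.208054
Δ = -0.229014

σ√T = 0.5052·√1.4876 = 0.616178
d₁ = (ln(S/K) + (r+σ²/2)T) / (σ√T) = (ln(114.54/88.62) + (0.0073+0.5052²/2)·1.4876) / 0.616178 = (0.256567 + 0.200697) / 0.616178 = 0.742097
d₂ = d₁ − σ√T = 0.742097 − 0.616178 = 0.125918
e^{−rT} = e^{−0.0073·1.4876} = 0.989199
N(−d₁) = 0.229014,  N(−d₂) = 0.449898
Put price V = K·e^{−rT}·N(−d₂) − S·N(−d₁) = 39.439361 − 26.231307 = 13.208054
Δ = −N(−d₁) = -0.229014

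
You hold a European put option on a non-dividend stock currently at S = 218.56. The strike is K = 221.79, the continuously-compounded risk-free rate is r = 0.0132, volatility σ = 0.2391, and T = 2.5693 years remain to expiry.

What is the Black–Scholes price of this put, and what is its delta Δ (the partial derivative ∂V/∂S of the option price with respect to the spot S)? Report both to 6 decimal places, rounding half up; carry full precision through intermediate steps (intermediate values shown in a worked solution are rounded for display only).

σ√T = 0.2391·√2.5693 = 0.383254
d₁ = (ln(S/K) + (r+σ²/2)T) / (σ√T) = (ln(218.56/221.79) + (0.0132+0.2391²/2)·2.5693) / 0.383254 = (-0.014670 + 0.107357) / 0.383254 = 0.241840
d₂ = d₁ − σ√T = 0.241840 − 0.383254 = -0.141414
e^{−rT} = e^{−0.0132·2.5693} = 0.966654
N(−d₁) = 0.404452,  N(−d₂) = 0.556229
Put price V = K·e^{−rT}·N(−d₂) − S·N(−d₁) = 119.252168 − 88.397033 = 30.855135
Δ = −N(−d₁) = -0.404452

price = 30.855135
Δ = -0.404452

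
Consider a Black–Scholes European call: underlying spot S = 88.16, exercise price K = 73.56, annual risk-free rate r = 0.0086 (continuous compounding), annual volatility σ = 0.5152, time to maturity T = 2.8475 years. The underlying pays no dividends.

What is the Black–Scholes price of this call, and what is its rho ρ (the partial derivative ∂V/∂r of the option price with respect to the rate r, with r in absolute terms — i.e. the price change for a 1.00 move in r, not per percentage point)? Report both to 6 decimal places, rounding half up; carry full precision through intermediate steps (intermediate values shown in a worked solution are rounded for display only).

σ√T = 0.5152·√2.8475 = 0.869376
d₁ = (ln(S/K) + (r+σ²/2)T) / (σ√T) = (ln(88.16/73.56) + (0.0086+0.5152²/2)·2.8475) / 0.869376 = (0.181052 + 0.402396) / 0.869376 = 0.671111
d₂ = d₁ − σ√T = 0.671111 − 0.869376 = -0.198265
e^{−rT} = e^{−0.0086·2.8475} = 0.975809
N(d₁) = 0.748925,  N(d₂) = 0.421419
Call price V = S·N(d₁) − K·e^{−rT}·N(d₂) = 66.025236 − 30.249654 = 35.775582
ρ = K·T·e^{−rT}·N(d₂) = 86.135890

price = 35.775582
ρ = 86.135890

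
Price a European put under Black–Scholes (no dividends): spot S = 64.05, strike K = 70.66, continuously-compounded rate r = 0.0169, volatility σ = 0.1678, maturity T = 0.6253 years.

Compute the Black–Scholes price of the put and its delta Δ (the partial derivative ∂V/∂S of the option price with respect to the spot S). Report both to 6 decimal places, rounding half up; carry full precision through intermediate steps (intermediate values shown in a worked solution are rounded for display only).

price = 7.221203
Δ = -0.723813

σ√T = 0.1678·√0.6253 = 0.132689
d₁ = (ln(S/K) + (r+σ²/2)T) / (σ√T) = (ln(64.05/70.66) + (0.0169+0.1678²/2)·0.6253) / 0.132689 = (-0.098216 + 0.019371) / 0.132689 = -0.594206
d₂ = d₁ − σ√T = -0.594206 − 0.132689 = -0.726895
e^{−rT} = e^{−0.0169·0.6253} = 0.989488
N(−d₁) = 0.723813,  N(−d₂) = 0.766355
Put price V = K·e^{−rT}·N(−d₂) − S·N(−d₁) = 53.581412 − 46.360209 = 7.221203
Δ = −N(−d₁) = -0.723813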